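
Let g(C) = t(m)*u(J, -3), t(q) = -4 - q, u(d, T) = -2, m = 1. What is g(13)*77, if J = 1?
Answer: 770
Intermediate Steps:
g(C) = 10 (g(C) = (-4 - 1*1)*(-2) = (-4 - 1)*(-2) = -5*(-2) = 10)
g(13)*77 = 10*77 = 770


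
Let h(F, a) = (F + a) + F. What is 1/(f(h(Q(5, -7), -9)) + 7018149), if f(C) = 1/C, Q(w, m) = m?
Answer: 23/161417426 ≈ 1.4249e-7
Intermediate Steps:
h(F, a) = a + 2*F
1/(f(h(Q(5, -7), -9)) + 7018149) = 1/(1/(-9 + 2*(-7)) + 7018149) = 1/(1/(-9 - 14) + 7018149) = 1/(1/(-23) + 7018149) = 1/(-1/23 + 7018149) = 1/(161417426/23) = 23/161417426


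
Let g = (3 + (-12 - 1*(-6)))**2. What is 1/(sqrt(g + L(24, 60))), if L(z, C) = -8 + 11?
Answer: sqrt(3)/6 ≈ 0.28868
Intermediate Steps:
L(z, C) = 3
g = 9 (g = (3 + (-12 + 6))**2 = (3 - 6)**2 = (-3)**2 = 9)
1/(sqrt(g + L(24, 60))) = 1/(sqrt(9 + 3)) = 1/(sqrt(12)) = 1/(2*sqrt(3)) = sqrt(3)/6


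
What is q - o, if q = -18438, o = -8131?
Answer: -10307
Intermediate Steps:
q - o = -18438 - 1*(-8131) = -18438 + 8131 = -10307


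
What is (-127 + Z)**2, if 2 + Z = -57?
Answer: 34596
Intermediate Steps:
Z = -59 (Z = -2 - 57 = -59)
(-127 + Z)**2 = (-127 - 59)**2 = (-186)**2 = 34596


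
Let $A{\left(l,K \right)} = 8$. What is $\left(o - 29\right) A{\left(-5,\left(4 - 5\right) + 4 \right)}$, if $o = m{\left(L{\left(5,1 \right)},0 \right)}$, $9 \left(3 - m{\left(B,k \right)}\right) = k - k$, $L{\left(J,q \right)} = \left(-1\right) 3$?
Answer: $-208$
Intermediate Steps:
$L{\left(J,q \right)} = -3$
$m{\left(B,k \right)} = 3$ ($m{\left(B,k \right)} = 3 - \frac{k - k}{9} = 3 - 0 = 3 + 0 = 3$)
$o = 3$
$\left(o - 29\right) A{\left(-5,\left(4 - 5\right) + 4 \right)} = \left(3 - 29\right) 8 = \left(-26\right) 8 = -208$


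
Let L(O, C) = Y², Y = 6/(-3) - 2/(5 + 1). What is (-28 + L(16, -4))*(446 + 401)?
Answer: -171941/9 ≈ -19105.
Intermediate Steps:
Y = -7/3 (Y = 6*(-⅓) - 2/6 = -2 - 2*⅙ = -2 - ⅓ = -7/3 ≈ -2.3333)
L(O, C) = 49/9 (L(O, C) = (-7/3)² = 49/9)
(-28 + L(16, -4))*(446 + 401) = (-28 + 49/9)*(446 + 401) = -203/9*847 = -171941/9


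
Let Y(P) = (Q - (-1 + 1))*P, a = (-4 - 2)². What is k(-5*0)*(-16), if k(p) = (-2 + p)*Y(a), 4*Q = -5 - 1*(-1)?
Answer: -1152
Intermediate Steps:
a = 36 (a = (-6)² = 36)
Q = -1 (Q = (-5 - 1*(-1))/4 = (-5 + 1)/4 = (¼)*(-4) = -1)
Y(P) = -P (Y(P) = (-1 - (-1 + 1))*P = (-1 - 1*0)*P = (-1 + 0)*P = -P)
k(p) = 72 - 36*p (k(p) = (-2 + p)*(-1*36) = (-2 + p)*(-36) = 72 - 36*p)
k(-5*0)*(-16) = (72 - (-180)*0)*(-16) = (72 - 36*0)*(-16) = (72 + 0)*(-16) = 72*(-16) = -1152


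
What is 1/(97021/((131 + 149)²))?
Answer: 78400/97021 ≈ 0.80807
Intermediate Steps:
1/(97021/((131 + 149)²)) = 1/(97021/(280²)) = 1/(97021/78400) = 78400/97021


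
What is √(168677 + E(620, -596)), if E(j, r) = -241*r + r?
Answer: √311717 ≈ 558.32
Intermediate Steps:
E(j, r) = -240*r
√(168677 + E(620, -596)) = √(168677 - 240*(-596)) = √(168677 + 143040) = √311717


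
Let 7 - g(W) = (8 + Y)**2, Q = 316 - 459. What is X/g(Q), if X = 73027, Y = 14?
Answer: -73027/477 ≈ -153.10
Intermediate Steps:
Q = -143
g(W) = -477 (g(W) = 7 - (8 + 14)**2 = 7 - 1*22**2 = 7 - 1*484 = 7 - 484 = -477)
X/g(Q) = 73027/(-477) = 73027*(-1/477) = -73027/477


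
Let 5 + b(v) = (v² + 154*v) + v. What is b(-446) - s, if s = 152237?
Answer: -22456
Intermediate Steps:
b(v) = -5 + v² + 155*v (b(v) = -5 + ((v² + 154*v) + v) = -5 + (v² + 155*v) = -5 + v² + 155*v)
b(-446) - s = (-5 + (-446)² + 155*(-446)) - 1*152237 = (-5 + 198916 - 69130) - 152237 = 129781 - 152237 = -22456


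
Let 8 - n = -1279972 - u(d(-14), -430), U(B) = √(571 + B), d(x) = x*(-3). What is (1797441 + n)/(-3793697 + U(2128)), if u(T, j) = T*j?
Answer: -11606288647617/14392136925110 - 3059361*√2699/14392136925110 ≈ -0.80644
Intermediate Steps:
d(x) = -3*x
n = 1261920 (n = 8 - (-1279972 - (-3*(-14))*(-430)) = 8 - (-1279972 - 42*(-430)) = 8 - (-1279972 - 1*(-18060)) = 8 - (-1279972 + 18060) = 8 - 1*(-1261912) = 8 + 1261912 = 1261920)
(1797441 + n)/(-3793697 + U(2128)) = (1797441 + 1261920)/(-3793697 + √(571 + 2128)) = 3059361/(-3793697 + √2699)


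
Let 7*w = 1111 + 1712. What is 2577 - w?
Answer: 15216/7 ≈ 2173.7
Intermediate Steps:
w = 2823/7 (w = (1111 + 1712)/7 = (1/7)*2823 = 2823/7 ≈ 403.29)
2577 - w = 2577 - 1*2823/7 = 2577 - 2823/7 = 15216/7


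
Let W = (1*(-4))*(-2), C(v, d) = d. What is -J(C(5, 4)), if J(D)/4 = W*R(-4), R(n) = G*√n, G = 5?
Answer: -320*I ≈ -320.0*I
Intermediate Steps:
R(n) = 5*√n
W = 8 (W = -4*(-2) = 8)
J(D) = 320*I (J(D) = 4*(8*(5*√(-4))) = 4*(8*(5*(2*I))) = 4*(8*(10*I)) = 4*(80*I) = 320*I)
-J(C(5, 4)) = -320*I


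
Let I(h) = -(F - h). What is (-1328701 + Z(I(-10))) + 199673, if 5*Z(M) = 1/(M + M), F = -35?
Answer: -282256999/250 ≈ -1.1290e+6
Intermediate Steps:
I(h) = 35 + h (I(h) = -(-35 - h) = 35 + h)
Z(M) = 1/(10*M) (Z(M) = 1/(5*(M + M)) = 1/(5*((2*M))) = (1/(2*M))/5 = 1/(10*M))
(-1328701 + Z(I(-10))) + 199673 = (-1328701 + 1/(10*(35 - 10))) + 199673 = (-1328701 + (⅒)/25) + 199673 = (-1328701 + (⅒)*(1/25)) + 199673 = (-1328701 + 1/250) + 199673 = -332175249/250 + 199673 = -282256999/250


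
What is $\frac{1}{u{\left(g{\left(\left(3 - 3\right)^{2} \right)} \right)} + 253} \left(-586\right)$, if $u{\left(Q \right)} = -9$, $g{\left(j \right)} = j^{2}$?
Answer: $- \frac{293}{122} \approx -2.4016$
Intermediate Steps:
$\frac{1}{u{\left(g{\left(\left(3 - 3\right)^{2} \right)} \right)} + 253} \left(-586\right) = \frac{1}{-9 + 253} \left(-586\right) = \frac{1}{244} \left(-586\right) = - \frac{293}{122}$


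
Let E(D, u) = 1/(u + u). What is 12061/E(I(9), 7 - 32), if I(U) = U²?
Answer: -603050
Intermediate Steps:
E(D, u) = 1/(2*u)
12061/E(I(9), 7 - 32) = 12061/((1/(2*(7 - 32)))) = 12061/(((½)/(-25))) = 12061/(((½)*(-1/25))) = 12061/(-1/50) = 12061*(-50) = -603050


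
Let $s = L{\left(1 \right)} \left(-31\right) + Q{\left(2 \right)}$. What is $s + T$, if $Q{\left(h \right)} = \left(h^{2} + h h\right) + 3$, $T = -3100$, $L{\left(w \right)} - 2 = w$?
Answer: $-3182$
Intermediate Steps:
$L{\left(w \right)} = 2 + w$
$Q{\left(h \right)} = 3 + 2 h^{2}$ ($Q{\left(h \right)} = \left(h^{2} + h^{2}\right) + 3 = 2 h^{2} + 3 = 3 + 2 h^{2}$)
$s = -82$ ($s = \left(2 + 1\right) \left(-31\right) + \left(3 + 2 \cdot 2^{2}\right) = 3 \left(-31\right) + \left(3 + 2 \cdot 4\right) = -93 + \left(3 + 8\right) = -93 + 11 = -82$)
$s + T = -82 - 3100 = -3182$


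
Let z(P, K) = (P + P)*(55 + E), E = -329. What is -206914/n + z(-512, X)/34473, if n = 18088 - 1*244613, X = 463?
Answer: 70690424722/7808996325 ≈ 9.0524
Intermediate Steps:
n = -226525 (n = 18088 - 244613 = -226525)
z(P, K) = -548*P (z(P, K) = (P + P)*(55 - 329) = (2*P)*(-274) = -548*P)
-206914/n + z(-512, X)/34473 = -206914/(-226525) - 548*(-512)/34473 = -206914*(-1/226525) + 280576*(1/34473) = 206914/226525 + 280576/34473 = 70690424722/7808996325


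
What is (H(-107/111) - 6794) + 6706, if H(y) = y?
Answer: -9875/111 ≈ -88.964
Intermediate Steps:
(H(-107/111) - 6794) + 6706 = (-107/111 - 6794) + 6706 = -754241/111 + 6706 = -9875/111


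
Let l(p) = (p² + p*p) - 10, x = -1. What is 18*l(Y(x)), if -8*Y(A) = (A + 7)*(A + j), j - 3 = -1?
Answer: -639/4 ≈ -159.75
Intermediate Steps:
j = 2 (j = 3 - 1 = 2)
Y(A) = -(2 + A)*(7 + A)/8 (Y(A) = -(A + 7)*(A + 2)/8 = -(7 + A)*(2 + A)/8 = -(2 + A)*(7 + A)/8)
l(p) = -10 + 2*p² (l(p) = (p² + p²) - 10 = 2*p² - 10 = -10 + 2*p²)
18*l(Y(x)) = 18*(-10 + 2*(-7/4 - 9/8*(-1) - ⅛*(-1)²)²) = 18*(-10 + 2*(-7/4 + 9/8 - ⅛*1)²) = 18*(-10 + 2*(-7/4 + 9/8 - ⅛)²) = 18*(-10 + 2*(-¾)²) = 18*(-10 + 2*(9/16)) = 18*(-10 + 9/8) = 18*(-71/8) = -639/4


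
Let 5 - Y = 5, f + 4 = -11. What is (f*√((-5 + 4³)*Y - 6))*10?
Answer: -150*I*√6 ≈ -367.42*I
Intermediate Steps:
f = -15 (f = -4 - 11 = -15)
Y = 0 (Y = 5 - 1*5 = 5 - 5 = 0)
(f*√((-5 + 4³)*Y - 6))*10 = -15*√((-5 + 4³)*0 - 6)*10 = -15*√((-5 + 64)*0 - 6)*10 = -15*√(59*0 - 6)*10 = -15*√(0 - 6)*10 = -15*I*√6*10 = -150*I*√6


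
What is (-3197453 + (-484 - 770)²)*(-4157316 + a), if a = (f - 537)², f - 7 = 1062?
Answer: 6295480419604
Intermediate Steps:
f = 1069 (f = 7 + 1062 = 1069)
a = 283024 (a = (1069 - 537)² = 532² = 283024)
(-3197453 + (-484 - 770)²)*(-4157316 + a) = (-3197453 + (-484 - 770)²)*(-4157316 + 283024) = (-3197453 + (-1254)²)*(-3874292) = (-3197453 + 1572516)*(-3874292) = -1624937*(-3874292) = 6295480419604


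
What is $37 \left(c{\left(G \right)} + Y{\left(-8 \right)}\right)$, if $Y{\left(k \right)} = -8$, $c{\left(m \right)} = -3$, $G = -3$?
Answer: $-407$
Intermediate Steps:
$37 \left(c{\left(G \right)} + Y{\left(-8 \right)}\right) = 37 \left(-3 - 8\right) = 37 \left(-11\right) = -407$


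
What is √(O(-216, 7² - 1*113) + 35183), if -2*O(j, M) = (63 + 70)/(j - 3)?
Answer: √6749705706/438 ≈ 187.57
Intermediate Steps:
O(j, M) = -133/(2*(-3 + j)) (O(j, M) = -(63 + 70)/(2*(j - 3)) = -133/(2*(-3 + j)))
√(O(-216, 7² - 1*113) + 35183) = √(-133/(-6 + 2*(-216)) + 35183) = √(-133/(-6 - 432) + 35183) = √(-133/(-438) + 35183) = √(-133*(-1/438) + 35183) = √(133/438 + 35183) = √(15410287/438) = √6749705706/438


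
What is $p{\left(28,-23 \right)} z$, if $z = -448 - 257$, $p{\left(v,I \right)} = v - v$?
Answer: $0$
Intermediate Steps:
$p{\left(v,I \right)} = 0$
$z = -705$
$p{\left(28,-23 \right)} z = 0 \left(-705\right) = 0$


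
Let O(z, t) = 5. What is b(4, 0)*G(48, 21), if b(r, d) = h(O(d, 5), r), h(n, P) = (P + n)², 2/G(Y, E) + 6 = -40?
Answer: -81/23 ≈ -3.5217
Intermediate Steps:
G(Y, E) = -1/23 (G(Y, E) = 2/(-6 - 40) = 2/(-46) = 2*(-1/46) = -1/23)
b(r, d) = (5 + r)² (b(r, d) = (r + 5)² = (5 + r)²)
b(4, 0)*G(48, 21) = (5 + 4)²*(-1/23) = 9²*(-1/23) = 81*(-1/23) = -81/23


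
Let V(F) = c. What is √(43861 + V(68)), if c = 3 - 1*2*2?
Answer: 2*√10965 ≈ 209.43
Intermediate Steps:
c = -1 (c = 3 - 2*2 = 3 - 4 = -1)
V(F) = -1
√(43861 + V(68)) = √(43861 - 1) = √43860 = 2*√10965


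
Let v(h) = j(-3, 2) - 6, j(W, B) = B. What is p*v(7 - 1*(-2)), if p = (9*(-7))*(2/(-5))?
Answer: -504/5 ≈ -100.80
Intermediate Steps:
p = 126/5 (p = -126*(-1)/5 = -63*(-⅖) = 126/5 ≈ 25.200)
v(h) = -4 (v(h) = 2 - 6 = -4)
p*v(7 - 1*(-2)) = (126/5)*(-4) = -504/5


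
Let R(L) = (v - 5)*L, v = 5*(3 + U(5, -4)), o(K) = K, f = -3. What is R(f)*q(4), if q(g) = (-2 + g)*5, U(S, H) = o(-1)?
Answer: -150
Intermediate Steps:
U(S, H) = -1
q(g) = -10 + 5*g
v = 10 (v = 5*(3 - 1) = 5*2 = 10)
R(L) = 5*L (R(L) = (10 - 5)*L = 5*L)
R(f)*q(4) = (5*(-3))*(-10 + 5*4) = -15*(-10 + 20) = -15*10 = -150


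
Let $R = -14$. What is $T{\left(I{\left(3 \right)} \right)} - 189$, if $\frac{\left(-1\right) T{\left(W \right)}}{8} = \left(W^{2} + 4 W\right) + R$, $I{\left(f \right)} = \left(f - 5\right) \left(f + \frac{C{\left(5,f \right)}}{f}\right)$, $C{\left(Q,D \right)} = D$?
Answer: $-333$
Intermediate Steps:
$I{\left(f \right)} = \left(1 + f\right) \left(-5 + f\right)$ ($I{\left(f \right)} = \left(f - 5\right) \left(f + \frac{f}{f}\right) = \left(-5 + f\right) \left(f + 1\right) = \left(-5 + f\right) \left(1 + f\right) = \left(1 + f\right) \left(-5 + f\right)$)
$T{\left(W \right)} = 112 - 32 W - 8 W^{2}$ ($T{\left(W \right)} = - 8 \left(\left(W^{2} + 4 W\right) - 14\right) = - 8 \left(-14 + W^{2} + 4 W\right) = 112 - 32 W - 8 W^{2}$)
$T{\left(I{\left(3 \right)} \right)} - 189 = \left(112 - 32 \left(-5 + 3^{2} - 12\right) - 8 \left(-5 + 3^{2} - 12\right)^{2}\right) - 189 = \left(112 - 32 \left(-5 + 9 - 12\right) - 8 \left(-5 + 9 - 12\right)^{2}\right) - 189 = \left(112 - -256 - 8 \left(-8\right)^{2}\right) - 189 = \left(112 + 256 - 512\right) - 189 = -144 - 189 = -333$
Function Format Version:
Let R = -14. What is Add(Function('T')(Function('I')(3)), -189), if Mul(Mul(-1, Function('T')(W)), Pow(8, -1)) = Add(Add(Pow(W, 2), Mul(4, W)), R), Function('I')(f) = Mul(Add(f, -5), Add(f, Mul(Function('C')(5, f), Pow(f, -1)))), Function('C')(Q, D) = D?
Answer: -333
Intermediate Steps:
Function('I')(f) = Mul(Add(1, f), Add(-5, f)) (Function('I')(f) = Mul(Add(f, -5), Add(f, Mul(f, Pow(f, -1)))) = Mul(Add(-5, f), Add(f, 1)) = Mul(Add(-5, f), Add(1, f)) = Mul(Add(1, f), Add(-5, f)))
Function('T')(W) = Add(112, Mul(-32, W), Mul(-8, Pow(W, 2))) (Function('T')(W) = Mul(-8, Add(Add(Pow(W, 2), Mul(4, W)), -14)) = Mul(-8, Add(-14, Pow(W, 2), Mul(4, W))) = Add(112, Mul(-32, W), Mul(-8, Pow(W, 2))))
Add(Function('T')(Function('I')(3)), -189) = Add(Add(112, Mul(-32, Add(-5, Pow(3, 2), Mul(-4, 3))), Mul(-8, Pow(Add(-5, Pow(3, 2), Mul(-4, 3)), 2))), -189) = Add(Add(112, Mul(-32, Add(-5, 9, -12)), Mul(-8, Pow(Add(-5, 9, -12), 2))), -189) = Add(Add(112, Mul(-32, -8), Mul(-8, Pow(-8, 2))), -189) = Add(Add(112, 256, Mul(-8, 64)), -189) = Add(Add(112, 256, -512), -189) = Add(-144, -189) = -333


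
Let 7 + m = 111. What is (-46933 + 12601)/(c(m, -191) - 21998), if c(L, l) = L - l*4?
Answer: 17166/10565 ≈ 1.6248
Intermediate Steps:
m = 104 (m = -7 + 111 = 104)
c(L, l) = L - 4*l
(-46933 + 12601)/(c(m, -191) - 21998) = (-46933 + 12601)/((104 - 4*(-191)) - 21998) = -34332/((104 + 764) - 21998) = -34332/(868 - 21998) = -34332/(-21130) = -34332*(-1/21130) = 17166/10565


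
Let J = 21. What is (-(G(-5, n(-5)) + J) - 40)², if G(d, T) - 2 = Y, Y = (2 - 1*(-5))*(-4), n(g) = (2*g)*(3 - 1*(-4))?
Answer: 1225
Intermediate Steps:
n(g) = 14*g (n(g) = (2*g)*(3 + 4) = (2*g)*7 = 14*g)
Y = -28 (Y = (2 + 5)*(-4) = 7*(-4) = -28)
G(d, T) = -26 (G(d, T) = 2 - 28 = -26)
(-(G(-5, n(-5)) + J) - 40)² = (-(-26 + 21) - 40)² = (-1*(-5) - 40)² = (5 - 40)² = (-35)² = 1225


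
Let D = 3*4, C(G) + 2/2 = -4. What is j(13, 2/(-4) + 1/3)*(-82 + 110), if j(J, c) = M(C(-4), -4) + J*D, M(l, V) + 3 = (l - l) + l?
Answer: 4144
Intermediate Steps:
C(G) = -5 (C(G) = -1 - 4 = -5)
D = 12
M(l, V) = -3 + l (M(l, V) = -3 + ((l - l) + l) = -3 + (0 + l) = -3 + l)
j(J, c) = -8 + 12*J (j(J, c) = (-3 - 5) + J*12 = -8 + 12*J)
j(13, 2/(-4) + 1/3)*(-82 + 110) = (-8 + 12*13)*(-82 + 110) = (-8 + 156)*28 = 148*28 = 4144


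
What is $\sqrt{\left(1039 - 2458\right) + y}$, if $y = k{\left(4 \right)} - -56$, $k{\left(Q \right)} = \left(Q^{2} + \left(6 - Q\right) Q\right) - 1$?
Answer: $2 i \sqrt{335} \approx 36.606 i$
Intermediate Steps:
$k{\left(Q \right)} = -1 + Q^{2} + Q \left(6 - Q\right)$ ($k{\left(Q \right)} = \left(Q^{2} + Q \left(6 - Q\right)\right) - 1 = -1 + Q^{2} + Q \left(6 - Q\right)$)
$y = 79$ ($y = \left(-1 + 6 \cdot 4\right) - -56 = \left(-1 + 24\right) + 56 = 23 + 56 = 79$)
$\sqrt{\left(1039 - 2458\right) + y} = \sqrt{\left(1039 - 2458\right) + 79} = \sqrt{-1419 + 79} = \sqrt{-1340} = 2 i \sqrt{335}$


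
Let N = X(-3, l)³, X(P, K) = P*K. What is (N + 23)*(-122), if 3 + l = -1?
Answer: -213622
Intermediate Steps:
l = -4 (l = -3 - 1 = -4)
X(P, K) = K*P
N = 1728 (N = (-4*(-3))³ = 12³ = 1728)
(N + 23)*(-122) = (1728 + 23)*(-122) = 1751*(-122) = -213622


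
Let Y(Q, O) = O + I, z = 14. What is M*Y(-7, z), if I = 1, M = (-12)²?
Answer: 2160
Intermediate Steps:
M = 144
Y(Q, O) = 1 + O (Y(Q, O) = O + 1 = 1 + O)
M*Y(-7, z) = 144*(1 + 14) = 144*15 = 2160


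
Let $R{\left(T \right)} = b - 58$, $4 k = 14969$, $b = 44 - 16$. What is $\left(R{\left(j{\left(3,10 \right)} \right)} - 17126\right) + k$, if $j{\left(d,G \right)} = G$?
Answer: $- \frac{53655}{4} \approx -13414.0$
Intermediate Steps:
$b = 28$ ($b = 44 - 16 = 28$)
$k = \frac{14969}{4}$ ($k = \frac{1}{4} \cdot 14969 = \frac{14969}{4} \approx 3742.3$)
$R{\left(T \right)} = -30$ ($R{\left(T \right)} = 28 - 58 = -30$)
$\left(R{\left(j{\left(3,10 \right)} \right)} - 17126\right) + k = \left(-30 - 17126\right) + \frac{14969}{4} = -17156 + \frac{14969}{4} = - \frac{53655}{4}$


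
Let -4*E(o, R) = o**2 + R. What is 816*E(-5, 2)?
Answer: -5508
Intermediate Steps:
E(o, R) = -R/4 - o**2/4 (E(o, R) = -(o**2 + R)/4 = -(R + o**2)/4 = -R/4 - o**2/4)
816*E(-5, 2) = 816*(-1/4*2 - 1/4*(-5)**2) = 816*(-1/2 - 1/4*25) = 816*(-1/2 - 25/4) = 816*(-27/4) = -5508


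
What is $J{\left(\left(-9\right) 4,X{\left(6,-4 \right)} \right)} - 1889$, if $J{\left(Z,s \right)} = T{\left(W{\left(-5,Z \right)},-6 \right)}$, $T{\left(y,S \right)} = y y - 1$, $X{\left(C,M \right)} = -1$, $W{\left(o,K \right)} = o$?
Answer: $-1865$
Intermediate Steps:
$T{\left(y,S \right)} = -1 + y^{2}$ ($T{\left(y,S \right)} = y^{2} - 1 = -1 + y^{2}$)
$J{\left(Z,s \right)} = 24$ ($J{\left(Z,s \right)} = -1 + \left(-5\right)^{2} = -1 + 25 = 24$)
$J{\left(\left(-9\right) 4,X{\left(6,-4 \right)} \right)} - 1889 = 24 - 1889 = -1865$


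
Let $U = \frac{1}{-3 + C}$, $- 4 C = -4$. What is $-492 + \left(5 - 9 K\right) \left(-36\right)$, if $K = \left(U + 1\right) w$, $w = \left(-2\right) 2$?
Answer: $-1320$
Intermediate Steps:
$w = -4$
$C = 1$ ($C = \left(- \frac{1}{4}\right) \left(-4\right) = 1$)
$U = - \frac{1}{2}$ ($U = \frac{1}{-3 + 1} = \frac{1}{-2} = - \frac{1}{2} \approx -0.5$)
$K = -2$ ($K = \left(- \frac{1}{2} + 1\right) \left(-4\right) = \frac{1}{2} \left(-4\right) = -2$)
$-492 + \left(5 - 9 K\right) \left(-36\right) = -492 + \left(5 - -18\right) \left(-36\right) = -492 + \left(5 + 18\right) \left(-36\right) = -492 + 23 \left(-36\right) = -492 - 828 = -1320$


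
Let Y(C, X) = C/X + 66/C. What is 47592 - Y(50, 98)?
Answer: 58297958/1225 ≈ 47590.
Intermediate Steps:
Y(C, X) = 66/C + C/X
47592 - Y(50, 98) = 47592 - (66/50 + 50/98) = 47592 - (66*(1/50) + 50*(1/98)) = 47592 - (33/25 + 25/49) = 47592 - 1*2242/1225 = 47592 - 2242/1225 = 58297958/1225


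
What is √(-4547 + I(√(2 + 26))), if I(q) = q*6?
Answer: √(-4547 + 12*√7) ≈ 67.196*I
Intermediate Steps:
I(q) = 6*q
√(-4547 + I(√(2 + 26))) = √(-4547 + 6*√(2 + 26)) = √(-4547 + 6*√28) = √(-4547 + 6*(2*√7)) = √(-4547 + 12*√7)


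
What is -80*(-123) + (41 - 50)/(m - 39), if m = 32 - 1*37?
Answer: 432969/44 ≈ 9840.2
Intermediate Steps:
m = -5 (m = 32 - 37 = -5)
-80*(-123) + (41 - 50)/(m - 39) = -80*(-123) + (41 - 50)/(-5 - 39) = 9840 - 9/(-44) = 9840 - 9*(-1/44) = 9840 + 9/44 = 432969/44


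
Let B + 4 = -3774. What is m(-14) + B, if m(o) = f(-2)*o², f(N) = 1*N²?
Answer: -2994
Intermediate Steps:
B = -3778 (B = -4 - 3774 = -3778)
f(N) = N²
m(o) = 4*o² (m(o) = (-2)²*o² = 4*o²)
m(-14) + B = 4*(-14)² - 3778 = 4*196 - 3778 = 784 - 3778 = -2994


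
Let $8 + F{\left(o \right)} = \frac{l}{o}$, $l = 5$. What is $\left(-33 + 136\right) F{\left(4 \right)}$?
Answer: $- \frac{2781}{4} \approx -695.25$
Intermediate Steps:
$F{\left(o \right)} = -8 + \frac{5}{o}$
$\left(-33 + 136\right) F{\left(4 \right)} = \left(-33 + 136\right) \left(-8 + \frac{5}{4}\right) = 103 \left(-8 + 5 \cdot \frac{1}{4}\right) = 103 \left(-8 + \frac{5}{4}\right) = 103 \left(- \frac{27}{4}\right) = - \frac{2781}{4}$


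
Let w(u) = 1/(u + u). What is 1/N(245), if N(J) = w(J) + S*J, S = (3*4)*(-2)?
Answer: -490/2881199 ≈ -0.00017007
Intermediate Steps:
w(u) = 1/(2*u)
S = -24 (S = 12*(-2) = -24)
N(J) = 1/(2*J) - 24*J
1/N(245) = 1/((½)/245 - 24*245) = 1/((½)*(1/245) - 5880) = 1/(1/490 - 5880) = 1/(-2881199/490) = -490/2881199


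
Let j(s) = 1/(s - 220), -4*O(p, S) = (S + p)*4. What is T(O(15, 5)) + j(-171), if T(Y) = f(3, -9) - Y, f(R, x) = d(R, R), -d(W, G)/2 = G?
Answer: 5473/391 ≈ 13.997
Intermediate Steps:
d(W, G) = -2*G
f(R, x) = -2*R
O(p, S) = -S - p (O(p, S) = -(S + p)*4/4 = -(4*S + 4*p)/4 = -S - p)
j(s) = 1/(-220 + s)
T(Y) = -6 - Y (T(Y) = -2*3 - Y = -6 - Y)
T(O(15, 5)) + j(-171) = (-6 - (-1*5 - 1*15)) + 1/(-220 - 171) = (-6 - (-5 - 15)) + 1/(-391) = (-6 - 1*(-20)) - 1/391 = (-6 + 20) - 1/391 = 14 - 1/391 = 5473/391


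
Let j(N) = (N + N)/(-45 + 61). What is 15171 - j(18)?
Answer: 60675/4 ≈ 15169.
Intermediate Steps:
j(N) = N/8 (j(N) = (2*N)/16 = (2*N)*(1/16) = N/8)
15171 - j(18) = 15171 - 18/8 = 15171 - 1*9/4 = 15171 - 9/4 = 60675/4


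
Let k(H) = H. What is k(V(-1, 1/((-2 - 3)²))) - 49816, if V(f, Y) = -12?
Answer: -49828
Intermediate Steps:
k(V(-1, 1/((-2 - 3)²))) - 49816 = -12 - 49816 = -49828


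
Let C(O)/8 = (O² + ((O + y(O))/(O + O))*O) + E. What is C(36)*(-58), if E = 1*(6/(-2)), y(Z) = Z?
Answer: -616656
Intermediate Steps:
E = -3 (E = 1*(6*(-½)) = 1*(-3) = -3)
C(O) = -24 + 8*O + 8*O² (C(O) = 8*((O² + ((O + O)/(O + O))*O) - 3) = 8*((O² + ((2*O)/((2*O)))*O) - 3) = 8*((O² + ((2*O)*(1/(2*O)))*O) - 3) = 8*((O² + 1*O) - 3) = 8*((O² + O) - 3) = 8*((O + O²) - 3) = 8*(-3 + O + O²) = -24 + 8*O + 8*O²)
C(36)*(-58) = (-24 + 8*36 + 8*36²)*(-58) = (-24 + 288 + 8*1296)*(-58) = (-24 + 288 + 10368)*(-58) = 10632*(-58) = -616656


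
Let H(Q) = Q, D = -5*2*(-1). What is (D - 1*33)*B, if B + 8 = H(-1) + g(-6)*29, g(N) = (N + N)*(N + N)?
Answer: -95841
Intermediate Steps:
D = 10 (D = -10*(-1) = 10)
g(N) = 4*N**2 (g(N) = (2*N)*(2*N) = 4*N**2)
B = 4167 (B = -8 + (-1 + (4*(-6)**2)*29) = -8 + (-1 + (4*36)*29) = -8 + (-1 + 144*29) = -8 + (-1 + 4176) = -8 + 4175 = 4167)
(D - 1*33)*B = (10 - 1*33)*4167 = (10 - 33)*4167 = -23*4167 = -95841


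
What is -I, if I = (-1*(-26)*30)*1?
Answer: -780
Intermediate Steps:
I = 780 (I = (26*30)*1 = 780*1 = 780)
-I = -1*780 = -780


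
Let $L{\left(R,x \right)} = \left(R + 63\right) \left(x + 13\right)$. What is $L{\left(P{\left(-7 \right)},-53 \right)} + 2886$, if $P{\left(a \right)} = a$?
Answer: $646$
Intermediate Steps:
$L{\left(R,x \right)} = \left(13 + x\right) \left(63 + R\right)$ ($L{\left(R,x \right)} = \left(63 + R\right) \left(13 + x\right) = \left(13 + x\right) \left(63 + R\right)$)
$L{\left(P{\left(-7 \right)},-53 \right)} + 2886 = \left(819 + 13 \left(-7\right) + 63 \left(-53\right) - -371\right) + 2886 = \left(819 - 91 - 3339 + 371\right) + 2886 = -2240 + 2886 = 646$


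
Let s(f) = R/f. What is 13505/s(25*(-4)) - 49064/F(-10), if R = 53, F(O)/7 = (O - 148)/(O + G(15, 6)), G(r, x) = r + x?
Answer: -732524344/29309 ≈ -24993.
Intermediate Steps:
F(O) = 7*(-148 + O)/(21 + O) (F(O) = 7*((O - 148)/(O + (15 + 6))) = 7*((-148 + O)/(O + 21)) = 7*((-148 + O)/(21 + O)) = 7*(-148 + O)/(21 + O))
s(f) = 53/f
13505/s(25*(-4)) - 49064/F(-10) = 13505/((53/((25*(-4))))) - 49064*(21 - 10)/(7*(-148 - 10)) = 13505/((53/(-100))) - 49064/(7*(-158)/11) = 13505/((53*(-1/100))) - 49064/(7*(1/11)*(-158)) = 13505/(-53/100) - 49064/(-1106/11) = 13505*(-100/53) - 49064*(-11/1106) = -1350500/53 + 269852/553 = -732524344/29309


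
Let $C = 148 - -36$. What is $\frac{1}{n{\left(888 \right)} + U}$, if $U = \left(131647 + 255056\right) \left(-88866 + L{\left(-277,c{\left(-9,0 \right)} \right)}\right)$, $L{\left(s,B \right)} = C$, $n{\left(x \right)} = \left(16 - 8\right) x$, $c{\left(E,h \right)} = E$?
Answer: $- \frac{1}{34293588342} \approx -2.916 \cdot 10^{-11}$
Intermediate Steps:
$n{\left(x \right)} = 8 x$
$C = 184$ ($C = 148 + 36 = 184$)
$L{\left(s,B \right)} = 184$
$U = -34293595446$ ($U = \left(131647 + 255056\right) \left(-88866 + 184\right) = 386703 \left(-88682\right) = -34293595446$)
$\frac{1}{n{\left(888 \right)} + U} = \frac{1}{8 \cdot 888 - 34293595446} = \frac{1}{7104 - 34293595446} = \frac{1}{-34293588342} = - \frac{1}{34293588342}$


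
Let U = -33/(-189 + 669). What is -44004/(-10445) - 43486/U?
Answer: 72674287244/114895 ≈ 6.3253e+5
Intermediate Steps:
U = -11/160 (U = -33/480 = (1/480)*(-33) = -11/160 ≈ -0.068750)
-44004/(-10445) - 43486/U = -44004/(-10445) - 43486/(-11/160) = -44004*(-1/10445) - 43486*(-160/11) = 44004/10445 + 6957760/11 = 72674287244/114895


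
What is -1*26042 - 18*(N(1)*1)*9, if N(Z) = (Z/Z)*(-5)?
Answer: -25232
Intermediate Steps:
N(Z) = -5 (N(Z) = 1*(-5) = -5)
-1*26042 - 18*(N(1)*1)*9 = -1*26042 - 18*(-5*1)*9 = -26042 - 18*(-5)*9 = -26042 - (-90)*9 = -26042 - 1*(-810) = -26042 + 810 = -25232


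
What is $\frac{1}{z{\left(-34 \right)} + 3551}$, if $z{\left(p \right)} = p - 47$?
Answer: $\frac{1}{3470} \approx 0.00028818$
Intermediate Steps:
$z{\left(p \right)} = -47 + p$
$\frac{1}{z{\left(-34 \right)} + 3551} = \frac{1}{\left(-47 - 34\right) + 3551} = \frac{1}{-81 + 3551} = \frac{1}{3470}$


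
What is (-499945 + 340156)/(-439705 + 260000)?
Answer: 159789/179705 ≈ 0.88917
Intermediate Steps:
(-499945 + 340156)/(-439705 + 260000) = -159789/(-179705) = -159789*(-1/179705) = 159789/179705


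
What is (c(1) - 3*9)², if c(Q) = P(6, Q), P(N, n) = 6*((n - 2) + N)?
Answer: 9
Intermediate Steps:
P(N, n) = -12 + 6*N + 6*n (P(N, n) = 6*((-2 + n) + N) = 6*(-2 + N + n) = -12 + 6*N + 6*n)
c(Q) = 24 + 6*Q (c(Q) = -12 + 6*6 + 6*Q = -12 + 36 + 6*Q = 24 + 6*Q)
(c(1) - 3*9)² = ((24 + 6*1) - 3*9)² = ((24 + 6) - 27)² = (30 - 27)² = 3² = 9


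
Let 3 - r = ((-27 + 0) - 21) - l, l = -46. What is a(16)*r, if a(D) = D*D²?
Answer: 20480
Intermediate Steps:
a(D) = D³
r = 5 (r = 3 - (((-27 + 0) - 21) - 1*(-46)) = 3 - ((-27 - 21) + 46) = 3 - (-48 + 46) = 3 - 1*(-2) = 3 + 2 = 5)
a(16)*r = 16³*5 = 4096*5 = 20480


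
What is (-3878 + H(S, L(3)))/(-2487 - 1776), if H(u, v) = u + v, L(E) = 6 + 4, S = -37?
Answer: 3905/4263 ≈ 0.91602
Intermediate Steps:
L(E) = 10
(-3878 + H(S, L(3)))/(-2487 - 1776) = (-3878 + (-37 + 10))/(-2487 - 1776) = (-3878 - 27)/(-4263) = -3905*(-1/4263) = 3905/4263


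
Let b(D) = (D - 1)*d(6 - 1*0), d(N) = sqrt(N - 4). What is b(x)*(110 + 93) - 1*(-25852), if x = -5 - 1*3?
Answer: 25852 - 1827*sqrt(2) ≈ 23268.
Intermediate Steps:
d(N) = sqrt(-4 + N)
x = -8 (x = -5 - 3 = -8)
b(D) = sqrt(2)*(-1 + D) (b(D) = (D - 1)*sqrt(-4 + (6 - 1*0)) = (-1 + D)*sqrt(-4 + (6 + 0)) = (-1 + D)*sqrt(-4 + 6) = (-1 + D)*sqrt(2) = sqrt(2)*(-1 + D))
b(x)*(110 + 93) - 1*(-25852) = (sqrt(2)*(-1 - 8))*(110 + 93) - 1*(-25852) = (sqrt(2)*(-9))*203 + 25852 = -9*sqrt(2)*203 + 25852 = -1827*sqrt(2) + 25852 = 25852 - 1827*sqrt(2)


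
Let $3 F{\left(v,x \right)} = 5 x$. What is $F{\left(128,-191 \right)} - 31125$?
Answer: $- \frac{94330}{3} \approx -31443.0$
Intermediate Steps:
$F{\left(v,x \right)} = \frac{5 x}{3}$
$F{\left(128,-191 \right)} - 31125 = \frac{5}{3} \left(-191\right) - 31125 = - \frac{955}{3} - 31125 = - \frac{94330}{3}$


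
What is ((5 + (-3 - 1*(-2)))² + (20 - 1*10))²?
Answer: 676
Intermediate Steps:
((5 + (-3 - 1*(-2)))² + (20 - 1*10))² = ((5 + (-3 + 2))² + (20 - 10))² = ((5 - 1)² + 10)² = (4² + 10)² = (16 + 10)² = 26² = 676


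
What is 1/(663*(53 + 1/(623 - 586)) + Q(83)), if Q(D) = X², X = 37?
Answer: 37/1351459 ≈ 2.7378e-5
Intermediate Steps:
Q(D) = 1369 (Q(D) = 37² = 1369)
1/(663*(53 + 1/(623 - 586)) + Q(83)) = 1/(663*(53 + 1/(623 - 586)) + 1369) = 1/(663*(53 + 1/37) + 1369) = 1/(663*(1962/37) + 1369) = 1/(1300806/37 + 1369) = 1/(1351459/37) = 37/1351459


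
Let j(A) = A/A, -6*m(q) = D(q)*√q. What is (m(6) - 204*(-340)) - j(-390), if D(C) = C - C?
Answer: 69359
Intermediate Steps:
D(C) = 0
m(q) = 0 (m(q) = -0*√q = -⅙*0 = 0)
j(A) = 1
(m(6) - 204*(-340)) - j(-390) = (0 - 204*(-340)) - 1*1 = (0 + 69360) - 1 = 69360 - 1 = 69359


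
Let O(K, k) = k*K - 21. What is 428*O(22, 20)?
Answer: 179332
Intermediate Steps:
O(K, k) = -21 + K*k (O(K, k) = K*k - 21 = -21 + K*k)
428*O(22, 20) = 428*(-21 + 22*20) = 428*(-21 + 440) = 428*419 = 179332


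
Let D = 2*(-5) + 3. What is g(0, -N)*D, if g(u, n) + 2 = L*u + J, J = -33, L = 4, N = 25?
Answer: 245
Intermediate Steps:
D = -7 (D = -10 + 3 = -7)
g(u, n) = -35 + 4*u (g(u, n) = -2 + (4*u - 33) = -2 + (-33 + 4*u) = -35 + 4*u)
g(0, -N)*D = (-35 + 4*0)*(-7) = (-35 + 0)*(-7) = -35*(-7) = 245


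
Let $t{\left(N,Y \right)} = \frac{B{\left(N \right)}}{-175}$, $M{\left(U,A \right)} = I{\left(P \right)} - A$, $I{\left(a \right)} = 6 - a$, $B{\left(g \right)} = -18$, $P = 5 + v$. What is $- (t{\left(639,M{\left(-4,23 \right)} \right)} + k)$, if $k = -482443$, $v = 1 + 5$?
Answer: $\frac{84427507}{175} \approx 4.8244 \cdot 10^{5}$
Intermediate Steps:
$v = 6$
$P = 11$ ($P = 5 + 6 = 11$)
$M{\left(U,A \right)} = -5 - A$ ($M{\left(U,A \right)} = \left(6 - 11\right) - A = -5 - A$)
$t{\left(N,Y \right)} = \frac{18}{175}$ ($t{\left(N,Y \right)} = - \frac{18}{-175} = \left(-18\right) \left(- \frac{1}{175}\right) = \frac{18}{175}$)
$- (t{\left(639,M{\left(-4,23 \right)} \right)} + k) = - (\frac{18}{175} - 482443) = \left(-1\right) \left(- \frac{84427507}{175}\right) = \frac{84427507}{175}$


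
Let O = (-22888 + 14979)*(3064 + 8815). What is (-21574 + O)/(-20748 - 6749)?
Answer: 93972585/27497 ≈ 3417.6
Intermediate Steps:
O = -93951011 (O = -7909*11879 = -93951011)
(-21574 + O)/(-20748 - 6749) = (-21574 - 93951011)/(-20748 - 6749) = -93972585/(-27497) = -93972585*(-1/27497) = 93972585/27497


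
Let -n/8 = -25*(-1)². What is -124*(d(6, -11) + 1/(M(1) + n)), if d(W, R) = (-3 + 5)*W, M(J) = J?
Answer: -299212/201 ≈ -1488.6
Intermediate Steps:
n = 200 (n = -(-200)*(-1)² = -(-200) = -8*(-25) = 200)
d(W, R) = 2*W
-124*(d(6, -11) + 1/(M(1) + n)) = -124*(2*6 + 1/(1 + 200)) = -124*(12 + 1/201) = -124*2413/201 = -299212/201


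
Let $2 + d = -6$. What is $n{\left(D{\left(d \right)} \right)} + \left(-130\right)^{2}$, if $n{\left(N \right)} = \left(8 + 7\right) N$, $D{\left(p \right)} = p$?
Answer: $16780$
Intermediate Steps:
$d = -8$ ($d = -2 - 6 = -8$)
$n{\left(N \right)} = 15 N$
$n{\left(D{\left(d \right)} \right)} + \left(-130\right)^{2} = 15 \left(-8\right) + \left(-130\right)^{2} = -120 + 16900 = 16780$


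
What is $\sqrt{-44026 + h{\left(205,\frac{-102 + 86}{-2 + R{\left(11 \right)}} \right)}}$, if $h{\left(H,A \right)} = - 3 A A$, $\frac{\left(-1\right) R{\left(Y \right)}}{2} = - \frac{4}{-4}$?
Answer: $i \sqrt{44074} \approx 209.94 i$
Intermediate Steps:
$R{\left(Y \right)} = -2$ ($R{\left(Y \right)} = - 2 \left(- \frac{4}{-4}\right) = - 2 \left(\left(-4\right) \left(- \frac{1}{4}\right)\right) = \left(-2\right) 1 = -2$)
$h{\left(H,A \right)} = - 3 A^{2}$
$\sqrt{-44026 + h{\left(205,\frac{-102 + 86}{-2 + R{\left(11 \right)}} \right)}} = \sqrt{-44026 - 3 \left(\frac{-102 + 86}{-2 - 2}\right)^{2}} = \sqrt{-44026 - 3 \left(- \frac{16}{-4}\right)^{2}} = \sqrt{-44026 - 3 \left(\left(-16\right) \left(- \frac{1}{4}\right)\right)^{2}} = \sqrt{-44026 - 3 \cdot 4^{2}} = \sqrt{-44026 - 48} = \sqrt{-44074} = i \sqrt{44074}$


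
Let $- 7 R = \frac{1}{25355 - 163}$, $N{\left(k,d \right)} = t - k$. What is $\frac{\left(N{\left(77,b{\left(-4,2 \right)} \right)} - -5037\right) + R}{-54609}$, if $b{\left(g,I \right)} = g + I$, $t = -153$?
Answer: $- \frac{282561869}{3209989832} \approx -0.088026$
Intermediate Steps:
$b{\left(g,I \right)} = I + g$
$N{\left(k,d \right)} = -153 - k$
$R = - \frac{1}{176344}$ ($R = - \frac{1}{7 \left(25355 - 163\right)} = - \frac{1}{7 \cdot 25192} = \left(- \frac{1}{7}\right) \frac{1}{25192} = - \frac{1}{176344} \approx -5.6707 \cdot 10^{-6}$)
$\frac{\left(N{\left(77,b{\left(-4,2 \right)} \right)} - -5037\right) + R}{-54609} = \frac{\left(\left(-153 - 77\right) - -5037\right) - \frac{1}{176344}}{-54609} = \left(\left(\left(-153 - 77\right) + 5037\right) - \frac{1}{176344}\right) \left(- \frac{1}{54609}\right) = \left(\left(-230 + 5037\right) - \frac{1}{176344}\right) \left(- \frac{1}{54609}\right) = \left(4807 - \frac{1}{176344}\right) \left(- \frac{1}{54609}\right) = \frac{847685607}{176344} \left(- \frac{1}{54609}\right) = - \frac{282561869}{3209989832}$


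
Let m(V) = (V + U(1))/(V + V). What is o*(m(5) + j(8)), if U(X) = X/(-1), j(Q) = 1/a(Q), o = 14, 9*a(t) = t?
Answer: 427/20 ≈ 21.350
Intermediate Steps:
a(t) = t/9
j(Q) = 9/Q (j(Q) = 1/(Q/9) = 9/Q)
U(X) = -X (U(X) = X*(-1) = -X)
m(V) = (-1 + V)/(2*V) (m(V) = (V - 1*1)/(V + V) = (V - 1)/((2*V)) = (-1 + V)*(1/(2*V)) = (-1 + V)/(2*V))
o*(m(5) + j(8)) = 14*((½)*(-1 + 5)/5 + 9/8) = 14*((½)*(⅕)*4 + 9*(⅛)) = 14*(⅖ + 9/8) = 14*(61/40) = 427/20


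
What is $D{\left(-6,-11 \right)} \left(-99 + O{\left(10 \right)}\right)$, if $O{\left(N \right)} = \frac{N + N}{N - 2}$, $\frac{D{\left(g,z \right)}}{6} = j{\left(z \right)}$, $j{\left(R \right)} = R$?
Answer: $6369$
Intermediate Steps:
$D{\left(g,z \right)} = 6 z$
$O{\left(N \right)} = \frac{2 N}{-2 + N}$
$D{\left(-6,-11 \right)} \left(-99 + O{\left(10 \right)}\right) = 6 \left(-11\right) \left(-99 + 2 \cdot 10 \frac{1}{-2 + 10}\right) = - 66 \left(-99 + 2 \cdot 10 \cdot \frac{1}{8}\right) = - 66 \left(-99 + \frac{5}{2}\right) = \left(-66\right) \left(- \frac{193}{2}\right) = 6369$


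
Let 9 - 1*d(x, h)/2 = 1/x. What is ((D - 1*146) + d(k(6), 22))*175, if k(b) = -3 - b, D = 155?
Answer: 42875/9 ≈ 4763.9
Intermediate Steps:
d(x, h) = 18 - 2/x
((D - 1*146) + d(k(6), 22))*175 = ((155 - 1*146) + (18 - 2/(-3 - 1*6)))*175 = ((155 - 146) + (18 - 2/(-3 - 6)))*175 = (9 + (18 - 2/(-9)))*175 = (9 + (18 - 2*(-⅑)))*175 = (9 + (18 + 2/9))*175 = (9 + 164/9)*175 = (245/9)*175 = 42875/9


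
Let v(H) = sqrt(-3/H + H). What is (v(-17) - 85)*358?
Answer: -30430 + 358*I*sqrt(4862)/17 ≈ -30430.0 + 1468.4*I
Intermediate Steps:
v(H) = sqrt(H - 3/H)
(v(-17) - 85)*358 = (sqrt(-17 - 3/(-17)) - 85)*358 = (sqrt(-17 - 3*(-1/17)) - 85)*358 = (sqrt(-17 + 3/17) - 85)*358 = (sqrt(-286/17) - 85)*358 = (I*sqrt(4862)/17 - 85)*358 = (-85 + I*sqrt(4862)/17)*358 = -30430 + 358*I*sqrt(4862)/17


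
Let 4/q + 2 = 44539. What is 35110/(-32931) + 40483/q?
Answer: 59374308697961/131724 ≈ 4.5075e+8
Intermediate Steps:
q = 4/44537 (q = 4/(-2 + 44539) = 4/44537 ≈ 8.9813e-5)
35110/(-32931) + 40483/q = 35110/(-32931) + 40483/(4/44537) = 35110*(-1/32931) + 40483*(44537/4) = -35110/32931 + 1802991371/4 = 59374308697961/131724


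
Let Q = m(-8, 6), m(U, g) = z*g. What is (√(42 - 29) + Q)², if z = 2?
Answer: (12 + √13)² ≈ 243.53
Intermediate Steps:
m(U, g) = 2*g
Q = 12 (Q = 2*6 = 12)
(√(42 - 29) + Q)² = (√(42 - 29) + 12)² = (√13 + 12)² = (12 + √13)²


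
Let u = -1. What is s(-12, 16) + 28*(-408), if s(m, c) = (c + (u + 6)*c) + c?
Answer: -11312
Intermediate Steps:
s(m, c) = 7*c (s(m, c) = (c + (-1 + 6)*c) + c = (c + 5*c) + c = 6*c + c = 7*c)
s(-12, 16) + 28*(-408) = 7*16 + 28*(-408) = 112 - 11424 = -11312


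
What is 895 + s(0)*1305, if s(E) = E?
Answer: 895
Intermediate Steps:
895 + s(0)*1305 = 895 + 0*1305 = 895 + 0 = 895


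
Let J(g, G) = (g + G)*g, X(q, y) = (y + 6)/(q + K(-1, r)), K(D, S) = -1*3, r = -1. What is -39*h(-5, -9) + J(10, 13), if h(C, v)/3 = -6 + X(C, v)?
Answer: 7105/8 ≈ 888.13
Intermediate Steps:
K(D, S) = -3
X(q, y) = (6 + y)/(-3 + q) (X(q, y) = (y + 6)/(q - 3) = (6 + y)/(-3 + q))
J(g, G) = g*(G + g) (J(g, G) = (G + g)*g = g*(G + g))
h(C, v) = -18 + 3*(6 + v)/(-3 + C) (h(C, v) = 3*(-6 + (6 + v)/(-3 + C)) = -18 + 3*(6 + v)/(-3 + C))
-39*h(-5, -9) + J(10, 13) = -117*(24 - 9 - 6*(-5))/(-3 - 5) + 10*(13 + 10) = -117*(24 - 9 + 30)/(-8) + 10*23 = -117*(-1)*45/8 + 230 = -39*(-135/8) + 230 = 5265/8 + 230 = 7105/8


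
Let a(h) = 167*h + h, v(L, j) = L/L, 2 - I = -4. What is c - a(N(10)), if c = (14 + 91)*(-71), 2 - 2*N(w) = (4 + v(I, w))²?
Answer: -5523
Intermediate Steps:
I = 6 (I = 2 - 1*(-4) = 2 + 4 = 6)
v(L, j) = 1
N(w) = -23/2 (N(w) = 1 - (4 + 1)²/2 = 1 - ½*5² = 1 - ½*25 = 1 - 25/2 = -23/2)
c = -7455 (c = 105*(-71) = -7455)
a(h) = 168*h
c - a(N(10)) = -7455 - 168*(-23)/2 = -7455 - 1*(-1932) = -7455 + 1932 = -5523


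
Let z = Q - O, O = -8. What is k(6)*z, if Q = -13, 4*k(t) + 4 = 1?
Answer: 15/4 ≈ 3.7500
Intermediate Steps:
k(t) = -3/4 (k(t) = -1 + (1/4)*1 = -1 + 1/4 = -3/4)
z = -5 (z = -13 - 1*(-8) = -13 + 8 = -5)
k(6)*z = -3/4*(-5) = 15/4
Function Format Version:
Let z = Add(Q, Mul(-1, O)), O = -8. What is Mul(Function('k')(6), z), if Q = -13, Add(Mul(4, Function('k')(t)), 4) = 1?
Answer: Rational(15, 4) ≈ 3.7500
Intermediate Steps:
Function('k')(t) = Rational(-3, 4) (Function('k')(t) = Add(-1, Mul(Rational(1, 4), 1)) = Add(-1, Rational(1, 4)) = Rational(-3, 4))
z = -5 (z = Add(-13, Mul(-1, -8)) = Add(-13, 8) = -5)
Mul(Function('k')(6), z) = Mul(Rational(-3, 4), -5) = Rational(15, 4)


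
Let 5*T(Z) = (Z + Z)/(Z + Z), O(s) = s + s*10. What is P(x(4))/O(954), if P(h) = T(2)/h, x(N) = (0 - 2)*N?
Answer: -1/419760 ≈ -2.3823e-6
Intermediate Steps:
O(s) = 11*s (O(s) = s + 10*s = 11*s)
T(Z) = ⅕ (T(Z) = ((Z + Z)/(Z + Z))/5 = ((2*Z)/((2*Z)))/5 = ((2*Z)*(1/(2*Z)))/5 = (⅕)*1 = ⅕)
x(N) = -2*N
P(h) = 1/(5*h)
P(x(4))/O(954) = (1/(5*((-2*4))))/((11*954)) = ((⅕)/(-8))/10494 = ((⅕)*(-⅛))*(1/10494) = -1/40*1/10494 = -1/419760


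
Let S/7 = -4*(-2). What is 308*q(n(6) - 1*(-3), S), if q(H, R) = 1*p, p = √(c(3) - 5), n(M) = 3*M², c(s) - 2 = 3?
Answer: 0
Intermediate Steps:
c(s) = 5 (c(s) = 2 + 3 = 5)
p = 0 (p = √(5 - 5) = √0 = 0)
S = 56 (S = 7*(-4*(-2)) = 7*8 = 56)
q(H, R) = 0 (q(H, R) = 1*0 = 0)
308*q(n(6) - 1*(-3), S) = 308*0 = 0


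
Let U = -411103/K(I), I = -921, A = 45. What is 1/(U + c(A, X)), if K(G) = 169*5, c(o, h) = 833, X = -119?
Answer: 845/292782 ≈ 0.0028861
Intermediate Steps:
K(G) = 845
U = -411103/845 ≈ -486.51
1/(U + c(A, X)) = 1/(-411103/845 + 833) = 1/(292782/845) = 845/292782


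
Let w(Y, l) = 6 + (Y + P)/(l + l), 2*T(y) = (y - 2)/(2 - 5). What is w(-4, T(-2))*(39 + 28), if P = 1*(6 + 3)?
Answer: 2613/4 ≈ 653.25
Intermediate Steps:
P = 9 (P = 1*9 = 9)
T(y) = 1/3 - y/6 (T(y) = ((y - 2)/(2 - 5))/2 = ((-2 + y)/(-3))/2 = ((-2 + y)*(-1/3))/2 = (2/3 - y/3)/2 = 1/3 - y/6)
w(Y, l) = 6 + (9 + Y)/(2*l) (w(Y, l) = 6 + (Y + 9)/(l + l) = 6 + (9 + Y)/((2*l)) = 6 + (9 + Y)*(1/(2*l)) = 6 + (9 + Y)/(2*l))
w(-4, T(-2))*(39 + 28) = ((9 - 4 + 12*(1/3 - 1/6*(-2)))/(2*(1/3 - 1/6*(-2))))*(39 + 28) = ((9 - 4 + 12*(1/3 + 1/3))/(2*(1/3 + 1/3)))*67 = ((9 - 4 + 12*(2/3))/(2*(2/3)))*67 = ((1/2)*(3/2)*(9 - 4 + 8))*67 = ((1/2)*(3/2)*13)*67 = (39/4)*67 = 2613/4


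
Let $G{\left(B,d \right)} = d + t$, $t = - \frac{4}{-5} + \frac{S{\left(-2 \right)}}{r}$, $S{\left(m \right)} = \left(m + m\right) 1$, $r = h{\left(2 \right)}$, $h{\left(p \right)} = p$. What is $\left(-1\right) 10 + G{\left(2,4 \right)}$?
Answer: $- \frac{36}{5} \approx -7.2$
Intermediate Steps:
$r = 2$
$S{\left(m \right)} = 2 m$ ($S{\left(m \right)} = 2 m 1 = 2 m$)
$t = - \frac{6}{5}$ ($t = - \frac{4}{-5} + \frac{2 \left(-2\right)}{2} = \left(-4\right) \left(- \frac{1}{5}\right) - 2 = \frac{4}{5} - 2 = - \frac{6}{5} \approx -1.2$)
$G{\left(B,d \right)} = - \frac{6}{5} + d$ ($G{\left(B,d \right)} = d - \frac{6}{5} = - \frac{6}{5} + d$)
$\left(-1\right) 10 + G{\left(2,4 \right)} = \left(-1\right) 10 + \left(- \frac{6}{5} + 4\right) = -10 + \frac{14}{5} = - \frac{36}{5}$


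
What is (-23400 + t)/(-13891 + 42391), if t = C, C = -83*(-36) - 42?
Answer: -3409/4750 ≈ -0.71768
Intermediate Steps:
C = 2946 (C = 2988 - 42 = 2946)
t = 2946
(-23400 + t)/(-13891 + 42391) = (-23400 + 2946)/(-13891 + 42391) = -20454/28500 = -20454*1/28500 = -3409/4750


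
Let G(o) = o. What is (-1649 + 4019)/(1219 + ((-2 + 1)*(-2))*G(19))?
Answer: 790/419 ≈ 1.8854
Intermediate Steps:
(-1649 + 4019)/(1219 + ((-2 + 1)*(-2))*G(19)) = (-1649 + 4019)/(1219 + ((-2 + 1)*(-2))*19) = 2370/(1219 - 1*(-2)*19) = 2370/(1219 + 2*19) = 2370/(1219 + 38) = 2370/1257 = 2370*(1/1257) = 790/419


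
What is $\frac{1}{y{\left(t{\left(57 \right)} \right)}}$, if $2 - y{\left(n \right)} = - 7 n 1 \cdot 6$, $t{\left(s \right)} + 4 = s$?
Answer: $\frac{1}{2228} \approx 0.00044883$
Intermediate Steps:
$t{\left(s \right)} = -4 + s$
$y{\left(n \right)} = 2 + 42 n$ ($y{\left(n \right)} = 2 - - 7 n 1 \cdot 6 = 2 - - 7 n 6 = 2 - - 42 n = 2 + 42 n$)
$\frac{1}{y{\left(t{\left(57 \right)} \right)}} = \frac{1}{2 + 42 \left(-4 + 57\right)} = \frac{1}{2 + 42 \cdot 53} = \frac{1}{2 + 2226} = \frac{1}{2228}$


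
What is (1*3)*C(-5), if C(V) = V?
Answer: -15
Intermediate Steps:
(1*3)*C(-5) = (1*3)*(-5) = 3*(-5) = -15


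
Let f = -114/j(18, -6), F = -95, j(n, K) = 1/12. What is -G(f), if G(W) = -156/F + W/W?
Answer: -251/95 ≈ -2.6421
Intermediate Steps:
j(n, K) = 1/12
f = -1368 (f = -114/1/12 = -114*12 = -1368)
G(W) = 251/95 (G(W) = -156/(-95) + W/W = -156*(-1/95) + 1 = 156/95 + 1 = 251/95)
-G(f) = -1*251/95 = -251/95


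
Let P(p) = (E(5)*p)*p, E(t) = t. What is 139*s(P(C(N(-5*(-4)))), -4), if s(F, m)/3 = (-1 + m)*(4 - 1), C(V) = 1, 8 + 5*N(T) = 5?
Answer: -6255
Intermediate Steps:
N(T) = -⅗ (N(T) = -8/5 + (⅕)*5 = -8/5 + 1 = -⅗)
P(p) = 5*p² (P(p) = (5*p)*p = 5*p²)
s(F, m) = -9 + 9*m (s(F, m) = 3*((-1 + m)*(4 - 1)) = 3*((-1 + m)*3) = 3*(-3 + 3*m) = -9 + 9*m)
139*s(P(C(N(-5*(-4)))), -4) = 139*(-9 + 9*(-4)) = 139*(-9 - 36) = 139*(-45) = -6255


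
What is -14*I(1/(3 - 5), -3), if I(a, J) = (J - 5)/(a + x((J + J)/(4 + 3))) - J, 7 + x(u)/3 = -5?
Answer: -3290/73 ≈ -45.068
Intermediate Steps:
x(u) = -36 (x(u) = -21 + 3*(-5) = -21 - 15 = -36)
I(a, J) = -J + (-5 + J)/(-36 + a) (I(a, J) = (J - 5)/(a - 36) - J = (-5 + J)/(-36 + a) - J = -J + (-5 + J)/(-36 + a))
-14*I(1/(3 - 5), -3) = -14*(-5 + 37*(-3) - 1*(-3)/(3 - 5))/(-36 + 1/(3 - 5)) = -14*(-5 - 111 - 1*(-3)/(-2))/(-36 + 1/(-2)) = -14*(-5 - 111 - 1*(-3)*(-½))/(-36 - ½) = -14*(-5 - 111 - 3/2)/(-73/2) = -(-28)*(-235)/(73*2) = -14*235/73 = -3290/73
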